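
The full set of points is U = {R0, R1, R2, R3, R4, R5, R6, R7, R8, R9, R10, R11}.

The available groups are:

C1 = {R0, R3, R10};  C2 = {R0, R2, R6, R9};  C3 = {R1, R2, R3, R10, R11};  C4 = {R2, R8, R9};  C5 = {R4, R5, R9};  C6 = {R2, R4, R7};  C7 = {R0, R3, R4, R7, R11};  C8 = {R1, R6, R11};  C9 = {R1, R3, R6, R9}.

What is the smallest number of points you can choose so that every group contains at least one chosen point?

The 4 points {R1, R7, R9, R10} hit every group.
No choice of 3 points meets every group, so 4 is the minimum.

4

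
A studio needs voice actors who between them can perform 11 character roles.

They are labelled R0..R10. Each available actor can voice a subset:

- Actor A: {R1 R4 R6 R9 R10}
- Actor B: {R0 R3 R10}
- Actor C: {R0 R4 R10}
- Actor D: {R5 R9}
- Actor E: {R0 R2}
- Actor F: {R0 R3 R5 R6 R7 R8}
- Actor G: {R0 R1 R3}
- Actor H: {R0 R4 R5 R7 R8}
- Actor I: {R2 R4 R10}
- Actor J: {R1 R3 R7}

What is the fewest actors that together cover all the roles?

3

A and F and I together: A ∪ F ∪ I = {R0, R1, R2, R3, R4, R5, R6, R7, R8, R9, R10} — every role is covered.
No 2 of the 10 actors cover everything (all 45 combinations miss at least one role), so 3 is optimal.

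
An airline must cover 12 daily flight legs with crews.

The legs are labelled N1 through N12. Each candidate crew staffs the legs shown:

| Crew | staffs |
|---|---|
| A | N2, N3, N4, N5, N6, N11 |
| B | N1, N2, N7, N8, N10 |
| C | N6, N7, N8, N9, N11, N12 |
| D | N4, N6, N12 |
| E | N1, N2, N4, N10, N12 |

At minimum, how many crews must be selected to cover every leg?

Take {A, C, E}. Their union is {N1, N2, N3, N4, N5, N6, N7, N8, N9, N10, N11, N12}, which is all 12 legs.
Only A contains N3, so A is forced; the remaining 6 legs need at least 2 more crews (each remaining crew adds at most 4) — so at least 3 crews are needed, and 3 is optimal.

3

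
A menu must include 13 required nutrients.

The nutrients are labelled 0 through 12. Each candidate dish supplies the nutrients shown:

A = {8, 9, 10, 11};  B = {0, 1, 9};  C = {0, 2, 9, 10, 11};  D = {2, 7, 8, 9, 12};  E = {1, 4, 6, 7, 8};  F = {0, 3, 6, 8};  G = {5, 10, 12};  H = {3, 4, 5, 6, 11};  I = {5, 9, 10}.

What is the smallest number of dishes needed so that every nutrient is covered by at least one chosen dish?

B and C and D and H together: B ∪ C ∪ D ∪ H = {0, 1, 2, 3, 4, 5, 6, 7, 8, 9, 10, 11, 12} — every nutrient is covered.
No 3 of the 9 dishes cover everything (all 84 combinations miss at least one nutrient), so 4 is optimal.

4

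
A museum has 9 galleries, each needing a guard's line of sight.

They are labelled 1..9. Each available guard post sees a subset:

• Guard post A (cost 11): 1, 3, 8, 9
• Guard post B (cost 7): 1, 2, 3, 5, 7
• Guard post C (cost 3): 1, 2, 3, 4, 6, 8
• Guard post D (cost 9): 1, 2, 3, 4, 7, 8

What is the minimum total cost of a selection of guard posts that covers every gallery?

21

A, B, C together cover every gallery (A ∪ B ∪ C = {1, 2, 3, 4, 5, 6, 7, 8, 9}); total cost 11 + 7 + 3 = 21.
No covering selection has total cost below 21.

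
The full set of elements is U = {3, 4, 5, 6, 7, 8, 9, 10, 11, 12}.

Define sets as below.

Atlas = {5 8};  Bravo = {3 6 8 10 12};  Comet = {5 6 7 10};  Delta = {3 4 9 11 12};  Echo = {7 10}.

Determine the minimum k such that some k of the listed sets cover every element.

3

Take {Atlas, Comet, Delta}. Their union is {3, 4, 5, 6, 7, 8, 9, 10, 11, 12}, which is all 10 elements.
Only Delta contains 4, so Delta is forced; the remaining 5 elements need at least 2 more sets (each remaining set adds at most 4) — so at least 3 sets are needed, and 3 is optimal.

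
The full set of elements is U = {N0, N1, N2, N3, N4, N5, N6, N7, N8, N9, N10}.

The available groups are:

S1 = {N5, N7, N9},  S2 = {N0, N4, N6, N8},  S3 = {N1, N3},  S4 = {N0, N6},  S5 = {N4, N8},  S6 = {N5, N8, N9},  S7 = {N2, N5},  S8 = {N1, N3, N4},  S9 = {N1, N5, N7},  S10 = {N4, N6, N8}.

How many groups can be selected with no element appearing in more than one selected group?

4

S1, S3, S4, S5 are pairwise disjoint (S1={N5,N7,N9}; S3={N1,N3}; S4={N0,N6}; S5={N4,N8}).
Every remaining group overlaps one of these, and no 5 of the listed groups are pairwise disjoint, so 4 is the maximum.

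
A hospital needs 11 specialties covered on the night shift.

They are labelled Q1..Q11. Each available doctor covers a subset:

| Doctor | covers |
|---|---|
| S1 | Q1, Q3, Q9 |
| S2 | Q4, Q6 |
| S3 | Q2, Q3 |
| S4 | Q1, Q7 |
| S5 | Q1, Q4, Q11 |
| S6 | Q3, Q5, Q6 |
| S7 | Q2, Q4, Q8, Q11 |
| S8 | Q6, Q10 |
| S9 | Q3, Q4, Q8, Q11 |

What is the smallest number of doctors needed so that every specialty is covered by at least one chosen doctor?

5

Take {S1, S4, S6, S7, S8}. Their union is {Q1, Q2, Q3, Q4, Q5, Q6, Q7, Q8, Q9, Q10, Q11}, which is all 11 specialties.
No 4 of the 9 doctors cover everything (all 126 combinations miss at least one specialty), so 5 is optimal.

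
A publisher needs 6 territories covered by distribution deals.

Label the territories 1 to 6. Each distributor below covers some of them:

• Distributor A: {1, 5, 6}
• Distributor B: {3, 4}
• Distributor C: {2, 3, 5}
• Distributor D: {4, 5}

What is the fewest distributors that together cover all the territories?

3

Take {A, C, D}. Their union is {1, 2, 3, 4, 5, 6}, which is all 6 territories.
Only A contains 1, so A is forced; the remaining 3 territories need at least 2 more distributors (each remaining distributor adds at most 2) — so at least 3 distributors are needed, and 3 is optimal.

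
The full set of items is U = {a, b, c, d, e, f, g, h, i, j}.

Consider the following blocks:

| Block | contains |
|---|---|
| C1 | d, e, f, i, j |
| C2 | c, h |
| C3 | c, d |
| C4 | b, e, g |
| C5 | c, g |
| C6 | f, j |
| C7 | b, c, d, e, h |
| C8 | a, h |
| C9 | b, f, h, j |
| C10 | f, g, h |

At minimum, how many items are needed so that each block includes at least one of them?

4

The 4 items {d, g, h, j} hit every block.
The blocks C3, C4, C6, C8 are pairwise disjoint, so any hitting set needs a separate item for each — at least 4. Hence 4 is optimal.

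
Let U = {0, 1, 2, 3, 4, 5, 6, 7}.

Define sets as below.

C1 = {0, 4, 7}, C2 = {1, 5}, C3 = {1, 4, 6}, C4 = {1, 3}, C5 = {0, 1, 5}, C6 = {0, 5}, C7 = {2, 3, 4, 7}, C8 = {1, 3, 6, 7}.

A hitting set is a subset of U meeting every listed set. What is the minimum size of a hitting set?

Take H = {1, 5, 7}. Each listed set contains at least one of these, so H is a hitting set of size 3.
No choice of 2 points meets every set, so 3 is the minimum.

3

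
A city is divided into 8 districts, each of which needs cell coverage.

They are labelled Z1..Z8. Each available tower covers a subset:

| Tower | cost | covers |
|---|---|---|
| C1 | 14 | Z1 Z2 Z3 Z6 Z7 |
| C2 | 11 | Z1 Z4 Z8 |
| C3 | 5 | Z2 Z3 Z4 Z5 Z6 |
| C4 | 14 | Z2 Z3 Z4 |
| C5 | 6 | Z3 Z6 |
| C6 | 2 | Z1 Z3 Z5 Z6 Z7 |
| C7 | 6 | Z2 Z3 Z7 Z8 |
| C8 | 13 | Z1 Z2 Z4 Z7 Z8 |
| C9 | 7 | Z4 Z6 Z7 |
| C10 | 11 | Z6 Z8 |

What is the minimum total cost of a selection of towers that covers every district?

13

C3, C6, C7 together cover every district (C3 ∪ C6 ∪ C7 = {Z1, Z2, Z3, Z4, Z5, Z6, Z7, Z8}); total cost 5 + 2 + 6 = 13.
No covering selection has total cost below 13.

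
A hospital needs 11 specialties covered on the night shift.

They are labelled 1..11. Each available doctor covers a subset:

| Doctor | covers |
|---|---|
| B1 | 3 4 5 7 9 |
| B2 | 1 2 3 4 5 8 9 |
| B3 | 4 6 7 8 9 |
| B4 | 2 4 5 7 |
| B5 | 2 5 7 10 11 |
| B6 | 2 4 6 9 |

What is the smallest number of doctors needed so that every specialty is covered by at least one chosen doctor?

B2 and B5 and B6 together: B2 ∪ B5 ∪ B6 = {1, 2, 3, 4, 5, 6, 7, 8, 9, 10, 11} — every specialty is covered.
Only B2 contains 1, so B2 is forced; the remaining 4 specialties need at least 2 more doctors (each remaining doctor adds at most 3) — so at least 3 doctors are needed, and 3 is optimal.

3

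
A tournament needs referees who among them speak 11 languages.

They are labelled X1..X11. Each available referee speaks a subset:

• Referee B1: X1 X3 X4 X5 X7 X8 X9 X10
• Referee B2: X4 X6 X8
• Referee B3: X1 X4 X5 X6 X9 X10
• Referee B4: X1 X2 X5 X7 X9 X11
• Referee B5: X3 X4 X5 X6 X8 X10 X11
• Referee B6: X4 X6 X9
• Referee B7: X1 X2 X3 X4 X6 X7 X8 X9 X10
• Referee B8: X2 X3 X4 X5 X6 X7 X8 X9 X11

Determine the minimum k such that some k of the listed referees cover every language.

B3 and B8 together: B3 ∪ B8 = {X1, X2, X3, X4, X5, X6, X7, X8, X9, X10, X11} — every language is covered.
No single referee has all 11 languages (the largest, B7, has 9), so 2 is optimal.

2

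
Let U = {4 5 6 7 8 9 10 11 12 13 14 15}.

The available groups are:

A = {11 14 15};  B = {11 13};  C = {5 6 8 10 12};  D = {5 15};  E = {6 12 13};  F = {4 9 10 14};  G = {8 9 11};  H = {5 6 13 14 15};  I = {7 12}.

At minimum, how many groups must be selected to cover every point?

4

F and G and H and I together: F ∪ G ∪ H ∪ I = {4, 5, 6, 7, 8, 9, 10, 11, 12, 13, 14, 15} — every point is covered.
No 3 of the 9 groups cover everything (all 84 combinations miss at least one point), so 4 is optimal.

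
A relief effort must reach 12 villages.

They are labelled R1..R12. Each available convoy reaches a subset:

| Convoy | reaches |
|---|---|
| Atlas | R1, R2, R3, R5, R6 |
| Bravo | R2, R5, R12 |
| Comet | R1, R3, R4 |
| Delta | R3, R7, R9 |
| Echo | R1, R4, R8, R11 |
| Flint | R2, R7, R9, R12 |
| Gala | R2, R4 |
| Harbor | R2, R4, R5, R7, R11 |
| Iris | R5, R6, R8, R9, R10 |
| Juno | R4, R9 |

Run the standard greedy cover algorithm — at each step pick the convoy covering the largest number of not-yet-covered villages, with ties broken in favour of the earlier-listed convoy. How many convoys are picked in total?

4

Greedy: pick Atlas (covers 5 new) → pick Echo (covers 3 new) → pick Flint (covers 3 new) → pick Iris (covers 1 new). Total picks: 4.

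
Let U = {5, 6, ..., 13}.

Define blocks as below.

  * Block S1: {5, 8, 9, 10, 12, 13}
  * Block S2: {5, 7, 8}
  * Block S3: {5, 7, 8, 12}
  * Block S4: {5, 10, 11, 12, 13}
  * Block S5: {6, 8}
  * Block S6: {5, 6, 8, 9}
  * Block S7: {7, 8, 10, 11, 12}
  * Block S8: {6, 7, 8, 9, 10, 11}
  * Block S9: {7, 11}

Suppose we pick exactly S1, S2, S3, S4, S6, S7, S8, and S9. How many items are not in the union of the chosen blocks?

0

Union of S1, S2, S3, S4, S6, S7, S8, S9 = {5, 6, 7, 8, 9, 10, 11, 12, 13} — that's every item, so 0 are uncovered.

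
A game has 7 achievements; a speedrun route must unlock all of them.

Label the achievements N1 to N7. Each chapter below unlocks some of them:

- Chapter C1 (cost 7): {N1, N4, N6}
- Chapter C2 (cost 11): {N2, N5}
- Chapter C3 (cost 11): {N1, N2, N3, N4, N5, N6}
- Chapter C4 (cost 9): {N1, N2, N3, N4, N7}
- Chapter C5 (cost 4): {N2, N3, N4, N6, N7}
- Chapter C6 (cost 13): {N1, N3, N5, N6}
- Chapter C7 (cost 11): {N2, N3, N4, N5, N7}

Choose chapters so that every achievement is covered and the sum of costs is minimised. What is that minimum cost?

15

C3, C5 together cover every achievement (C3 ∪ C5 = {N1, N2, N3, N4, N5, N6, N7}); total cost 11 + 4 = 15.
No covering selection has total cost below 15.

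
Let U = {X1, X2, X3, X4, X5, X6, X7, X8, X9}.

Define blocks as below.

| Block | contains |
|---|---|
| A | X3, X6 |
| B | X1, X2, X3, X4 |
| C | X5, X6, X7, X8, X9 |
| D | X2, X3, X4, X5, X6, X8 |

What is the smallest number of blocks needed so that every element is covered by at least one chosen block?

2

B and C cover everything between them: the union {X1, X2, X3, X4, X5, X6, X7, X8, X9} is all of U.
No single block has all 9 elements (the largest, D, has 6), so 2 is optimal.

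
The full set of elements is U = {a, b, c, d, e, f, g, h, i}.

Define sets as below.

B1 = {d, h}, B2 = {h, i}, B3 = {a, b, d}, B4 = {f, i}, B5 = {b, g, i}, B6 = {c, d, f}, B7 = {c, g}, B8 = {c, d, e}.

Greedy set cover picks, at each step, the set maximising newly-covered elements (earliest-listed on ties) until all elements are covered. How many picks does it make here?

5

Greedy: pick B3 (covers 3 new) → pick B2 (covers 2 new) → pick B6 (covers 2 new) → pick B5 (covers 1 new) → pick B8 (covers 1 new). Total picks: 5.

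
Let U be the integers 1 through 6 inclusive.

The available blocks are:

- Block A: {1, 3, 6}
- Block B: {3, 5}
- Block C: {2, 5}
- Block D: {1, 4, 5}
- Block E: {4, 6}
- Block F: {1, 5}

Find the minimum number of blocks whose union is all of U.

3

A and C and D together: A ∪ C ∪ D = {1, 2, 3, 4, 5, 6} — every item is covered.
Only C contains 2, so C is forced; the remaining 4 items need at least 2 more blocks (each remaining block adds at most 3) — so at least 3 blocks are needed, and 3 is optimal.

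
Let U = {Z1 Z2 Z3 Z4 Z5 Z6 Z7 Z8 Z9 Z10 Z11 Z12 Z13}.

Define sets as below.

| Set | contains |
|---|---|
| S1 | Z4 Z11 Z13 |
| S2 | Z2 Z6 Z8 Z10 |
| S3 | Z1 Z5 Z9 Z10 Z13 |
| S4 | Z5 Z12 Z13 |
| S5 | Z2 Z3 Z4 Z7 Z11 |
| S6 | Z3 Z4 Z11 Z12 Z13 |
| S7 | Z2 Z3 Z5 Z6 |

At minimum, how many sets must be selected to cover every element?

Take {S2, S3, S5, S6}. Their union is {Z1, Z2, Z3, Z4, Z5, Z6, Z7, Z8, Z9, Z10, Z11, Z12, Z13}, which is all 13 elements.
No 3 of the 7 sets cover everything (all 35 combinations miss at least one element), so 4 is optimal.

4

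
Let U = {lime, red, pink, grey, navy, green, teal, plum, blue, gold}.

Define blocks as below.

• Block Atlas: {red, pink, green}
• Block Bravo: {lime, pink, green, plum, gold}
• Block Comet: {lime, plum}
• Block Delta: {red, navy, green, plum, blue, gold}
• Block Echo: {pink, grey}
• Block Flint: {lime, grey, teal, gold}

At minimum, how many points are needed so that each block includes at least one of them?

3

The 3 points {lime, red, grey} hit every block.
No choice of 2 points meets every block, so 3 is the minimum.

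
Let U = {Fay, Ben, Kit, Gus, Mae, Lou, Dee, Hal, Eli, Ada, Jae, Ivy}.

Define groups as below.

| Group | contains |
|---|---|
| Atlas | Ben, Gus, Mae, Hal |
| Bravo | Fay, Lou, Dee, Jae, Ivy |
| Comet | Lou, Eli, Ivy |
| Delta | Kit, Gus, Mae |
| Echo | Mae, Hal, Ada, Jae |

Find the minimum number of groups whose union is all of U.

Atlas, Bravo, Comet, Delta, and Echo cover everything between them: the union {Fay, Ben, Kit, Gus, Mae, Lou, Dee, Hal, Eli, Ada, Jae, Ivy} is all of U.
No 4 of the 5 groups cover everything (all 5 combinations miss at least one point), so 5 is optimal.

5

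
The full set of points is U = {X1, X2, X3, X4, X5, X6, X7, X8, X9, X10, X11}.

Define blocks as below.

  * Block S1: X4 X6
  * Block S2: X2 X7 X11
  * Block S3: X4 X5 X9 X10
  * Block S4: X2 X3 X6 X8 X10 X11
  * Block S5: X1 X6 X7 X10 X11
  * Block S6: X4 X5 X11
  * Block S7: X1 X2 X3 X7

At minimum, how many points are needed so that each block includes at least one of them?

Take H = {X4, X7, X10}. Each listed block contains at least one of these, so H is a hitting set of size 3.
No choice of 2 points meets every block, so 3 is the minimum.

3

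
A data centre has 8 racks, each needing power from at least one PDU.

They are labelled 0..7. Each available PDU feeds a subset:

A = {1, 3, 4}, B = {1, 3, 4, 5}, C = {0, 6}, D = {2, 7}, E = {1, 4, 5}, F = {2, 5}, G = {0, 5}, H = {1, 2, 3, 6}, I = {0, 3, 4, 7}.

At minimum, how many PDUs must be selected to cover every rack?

Take {F, H, I}. Their union is {0, 1, 2, 3, 4, 5, 6, 7}, which is all 8 racks.
No 2 of the 9 PDUs cover everything (all 36 combinations miss at least one rack), so 3 is optimal.

3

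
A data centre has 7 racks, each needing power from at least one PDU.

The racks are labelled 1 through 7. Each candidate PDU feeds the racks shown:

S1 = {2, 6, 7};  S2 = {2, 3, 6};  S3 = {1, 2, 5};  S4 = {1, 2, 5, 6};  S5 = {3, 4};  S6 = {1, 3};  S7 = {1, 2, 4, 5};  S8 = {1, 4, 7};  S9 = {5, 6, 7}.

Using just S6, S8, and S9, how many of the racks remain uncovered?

Union of S6, S8, S9 = {1, 3, 4, 5, 6, 7}.
Not covered: 2 — 1 rack.

1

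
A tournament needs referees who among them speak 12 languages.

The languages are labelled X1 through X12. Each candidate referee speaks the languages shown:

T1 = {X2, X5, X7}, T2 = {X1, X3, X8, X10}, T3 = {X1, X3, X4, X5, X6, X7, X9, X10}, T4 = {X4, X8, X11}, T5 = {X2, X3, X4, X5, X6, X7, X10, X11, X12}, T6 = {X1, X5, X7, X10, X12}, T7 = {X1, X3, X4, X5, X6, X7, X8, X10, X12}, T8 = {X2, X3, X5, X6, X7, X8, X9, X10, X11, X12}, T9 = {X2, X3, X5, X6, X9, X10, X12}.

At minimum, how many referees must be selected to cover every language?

2

T3 and T8 together: T3 ∪ T8 = {X1, X2, X3, X4, X5, X6, X7, X8, X9, X10, X11, X12} — every language is covered.
No single referee has all 12 languages (the largest, T8, has 10), so 2 is optimal.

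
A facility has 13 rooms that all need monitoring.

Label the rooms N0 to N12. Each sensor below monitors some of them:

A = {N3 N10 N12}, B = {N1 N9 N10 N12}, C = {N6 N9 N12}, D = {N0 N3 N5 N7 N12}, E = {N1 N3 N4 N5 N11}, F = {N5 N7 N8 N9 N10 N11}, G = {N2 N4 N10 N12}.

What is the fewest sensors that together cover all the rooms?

Take {B, C, D, F, G}. Their union is {N0, N1, N2, N3, N4, N5, N6, N7, N8, N9, N10, N11, N12}, which is all 13 rooms.
No 4 of the 7 sensors cover everything (all 35 combinations miss at least one room), so 5 is optimal.

5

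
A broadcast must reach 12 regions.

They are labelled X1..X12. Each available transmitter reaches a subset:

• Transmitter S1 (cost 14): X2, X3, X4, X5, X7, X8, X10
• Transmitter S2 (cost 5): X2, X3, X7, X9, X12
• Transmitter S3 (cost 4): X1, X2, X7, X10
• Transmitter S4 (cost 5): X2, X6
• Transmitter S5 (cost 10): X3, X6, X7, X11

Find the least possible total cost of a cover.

33

S1, S2, S3, S5 together cover every region (S1 ∪ S2 ∪ S3 ∪ S5 = {X1, X2, X3, X4, X5, X6, X7, X8, X9, X10, X11, X12}); total cost 14 + 5 + 4 + 10 = 33.
The greedy pick S2, S3, S1, S4, S5 costs 38; no covering selection beats 33.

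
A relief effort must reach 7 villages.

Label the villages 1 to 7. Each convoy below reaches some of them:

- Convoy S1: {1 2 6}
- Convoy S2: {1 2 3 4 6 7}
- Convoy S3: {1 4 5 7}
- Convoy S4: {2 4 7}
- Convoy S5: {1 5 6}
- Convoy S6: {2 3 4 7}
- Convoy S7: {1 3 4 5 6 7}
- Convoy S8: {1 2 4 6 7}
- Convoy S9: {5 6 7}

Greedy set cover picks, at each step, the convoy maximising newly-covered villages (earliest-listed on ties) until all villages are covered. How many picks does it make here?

Greedy: pick S2 (covers 6 new) → pick S3 (covers 1 new). Total picks: 2.

2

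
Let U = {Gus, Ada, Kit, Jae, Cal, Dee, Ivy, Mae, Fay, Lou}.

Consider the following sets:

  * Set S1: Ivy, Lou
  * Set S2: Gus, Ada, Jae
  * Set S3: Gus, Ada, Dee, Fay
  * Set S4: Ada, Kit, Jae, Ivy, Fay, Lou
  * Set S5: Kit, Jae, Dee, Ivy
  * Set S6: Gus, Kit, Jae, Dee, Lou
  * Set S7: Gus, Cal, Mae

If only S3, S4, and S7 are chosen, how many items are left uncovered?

Union of S3, S4, S7 = {Gus, Ada, Kit, Jae, Cal, Dee, Ivy, Mae, Fay, Lou} — that's every item, so 0 are uncovered.

0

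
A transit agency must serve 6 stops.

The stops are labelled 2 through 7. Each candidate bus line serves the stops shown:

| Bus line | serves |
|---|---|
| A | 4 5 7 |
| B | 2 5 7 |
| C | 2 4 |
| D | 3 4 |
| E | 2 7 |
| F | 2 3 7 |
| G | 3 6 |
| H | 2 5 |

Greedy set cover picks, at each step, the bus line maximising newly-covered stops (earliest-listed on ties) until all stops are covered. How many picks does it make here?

Greedy: pick A (covers 3 new) → pick F (covers 2 new) → pick G (covers 1 new). Total picks: 3.

3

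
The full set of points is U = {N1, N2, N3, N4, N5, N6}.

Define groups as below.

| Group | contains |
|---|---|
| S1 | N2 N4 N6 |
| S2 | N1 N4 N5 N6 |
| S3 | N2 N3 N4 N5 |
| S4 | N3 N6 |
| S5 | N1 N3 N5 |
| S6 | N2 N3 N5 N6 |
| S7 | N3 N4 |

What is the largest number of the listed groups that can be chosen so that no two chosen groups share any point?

2

S1, S5 are pairwise disjoint (S1={N2,N4,N6}; S5={N1,N3,N5}).
Every remaining group overlaps one of these, and no 3 of the listed groups are pairwise disjoint, so 2 is the maximum.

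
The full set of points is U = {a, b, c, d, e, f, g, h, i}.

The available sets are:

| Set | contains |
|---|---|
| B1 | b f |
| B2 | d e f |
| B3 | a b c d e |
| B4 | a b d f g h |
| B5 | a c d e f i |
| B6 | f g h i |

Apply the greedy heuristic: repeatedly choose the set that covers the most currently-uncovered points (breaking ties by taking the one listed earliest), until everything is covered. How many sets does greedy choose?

Greedy: pick B4 (covers 6 new) → pick B5 (covers 3 new). Total picks: 2.

2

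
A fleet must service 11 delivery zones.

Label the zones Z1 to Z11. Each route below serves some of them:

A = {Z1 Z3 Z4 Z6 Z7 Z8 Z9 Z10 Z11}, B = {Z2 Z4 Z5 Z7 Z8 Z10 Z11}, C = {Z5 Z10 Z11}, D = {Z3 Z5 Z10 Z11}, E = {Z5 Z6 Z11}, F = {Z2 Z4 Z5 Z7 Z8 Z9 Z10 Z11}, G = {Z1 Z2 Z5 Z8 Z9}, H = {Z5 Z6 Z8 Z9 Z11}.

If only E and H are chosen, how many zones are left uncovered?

Union of E, H = {Z5, Z6, Z8, Z9, Z11}.
Not covered: Z1, Z2, Z3, Z4, Z7, Z10 — 6 zones.

6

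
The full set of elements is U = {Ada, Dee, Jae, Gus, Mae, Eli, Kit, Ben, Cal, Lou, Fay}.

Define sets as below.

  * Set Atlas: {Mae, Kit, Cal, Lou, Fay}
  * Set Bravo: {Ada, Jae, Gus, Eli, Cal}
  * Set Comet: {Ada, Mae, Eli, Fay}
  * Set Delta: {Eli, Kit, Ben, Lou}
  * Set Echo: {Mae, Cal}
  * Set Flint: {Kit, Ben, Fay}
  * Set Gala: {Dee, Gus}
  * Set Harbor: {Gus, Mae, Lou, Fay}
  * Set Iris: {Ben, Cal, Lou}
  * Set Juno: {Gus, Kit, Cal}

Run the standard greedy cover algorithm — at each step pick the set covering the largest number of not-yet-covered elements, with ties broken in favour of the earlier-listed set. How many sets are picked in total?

4

Greedy: pick Atlas (covers 5 new) → pick Bravo (covers 4 new) → pick Delta (covers 1 new) → pick Gala (covers 1 new). Total picks: 4.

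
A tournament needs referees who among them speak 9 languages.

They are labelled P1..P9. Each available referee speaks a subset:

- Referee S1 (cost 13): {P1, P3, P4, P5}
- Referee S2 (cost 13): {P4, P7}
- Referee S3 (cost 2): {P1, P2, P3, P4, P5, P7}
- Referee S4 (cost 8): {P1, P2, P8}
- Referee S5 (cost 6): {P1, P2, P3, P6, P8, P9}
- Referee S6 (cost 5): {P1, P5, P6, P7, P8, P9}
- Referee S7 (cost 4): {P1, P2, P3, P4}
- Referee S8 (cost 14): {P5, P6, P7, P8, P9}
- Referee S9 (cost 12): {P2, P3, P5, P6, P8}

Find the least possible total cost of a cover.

7

S3, S6 together cover every language (S3 ∪ S6 = {P1, P2, P3, P4, P5, P6, P7, P8, P9}); total cost 2 + 5 = 7.
No covering selection has total cost below 7.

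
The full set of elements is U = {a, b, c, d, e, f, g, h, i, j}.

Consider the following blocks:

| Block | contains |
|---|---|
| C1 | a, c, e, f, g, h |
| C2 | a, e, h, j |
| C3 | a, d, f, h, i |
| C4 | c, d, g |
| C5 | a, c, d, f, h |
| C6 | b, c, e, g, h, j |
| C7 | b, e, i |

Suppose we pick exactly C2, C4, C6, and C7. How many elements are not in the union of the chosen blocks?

Union of C2, C4, C6, C7 = {a, b, c, d, e, g, h, i, j}.
Not covered: f — 1 element.

1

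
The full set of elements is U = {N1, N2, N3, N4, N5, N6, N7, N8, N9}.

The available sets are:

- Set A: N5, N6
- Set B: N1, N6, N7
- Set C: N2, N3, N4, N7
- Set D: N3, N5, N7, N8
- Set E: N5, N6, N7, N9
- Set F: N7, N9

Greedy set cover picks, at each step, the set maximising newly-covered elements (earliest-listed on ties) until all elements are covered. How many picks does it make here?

Greedy: pick C (covers 4 new) → pick E (covers 3 new) → pick B (covers 1 new) → pick D (covers 1 new). Total picks: 4.

4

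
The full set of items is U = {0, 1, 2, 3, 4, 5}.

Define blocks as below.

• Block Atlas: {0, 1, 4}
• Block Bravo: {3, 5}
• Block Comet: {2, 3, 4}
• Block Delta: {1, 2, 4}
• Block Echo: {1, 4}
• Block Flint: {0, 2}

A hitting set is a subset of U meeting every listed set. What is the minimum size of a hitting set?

Take H = {0, 3, 4}. Each listed block contains at least one of these, so H is a hitting set of size 3.
The blocks Bravo, Echo, Flint are pairwise disjoint, so any hitting set needs a separate item for each — at least 3. Hence 3 is optimal.

3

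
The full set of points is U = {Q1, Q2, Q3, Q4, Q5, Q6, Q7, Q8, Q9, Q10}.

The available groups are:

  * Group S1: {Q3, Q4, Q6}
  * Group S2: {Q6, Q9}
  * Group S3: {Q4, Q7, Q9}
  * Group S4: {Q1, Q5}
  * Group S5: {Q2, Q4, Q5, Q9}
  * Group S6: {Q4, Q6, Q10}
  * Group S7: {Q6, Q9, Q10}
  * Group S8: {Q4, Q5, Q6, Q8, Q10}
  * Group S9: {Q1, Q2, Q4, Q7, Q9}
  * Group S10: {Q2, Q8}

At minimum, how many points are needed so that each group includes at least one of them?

The 4 points {Q1, Q4, Q6, Q8} hit every group.
No choice of 3 points meets every group, so 4 is the minimum.

4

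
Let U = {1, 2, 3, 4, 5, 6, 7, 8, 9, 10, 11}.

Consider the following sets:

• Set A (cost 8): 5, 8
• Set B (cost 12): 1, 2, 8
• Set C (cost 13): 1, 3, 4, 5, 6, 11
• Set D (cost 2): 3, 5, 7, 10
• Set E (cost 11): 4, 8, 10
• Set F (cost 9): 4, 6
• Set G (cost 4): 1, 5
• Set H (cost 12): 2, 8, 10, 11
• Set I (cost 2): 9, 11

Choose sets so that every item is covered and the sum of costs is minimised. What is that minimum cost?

B, D, F, I together cover every item (B ∪ D ∪ F ∪ I = {1, 2, 3, 4, 5, 6, 7, 8, 9, 10, 11}); total cost 12 + 2 + 9 + 2 = 25.
No covering selection has total cost below 25.

25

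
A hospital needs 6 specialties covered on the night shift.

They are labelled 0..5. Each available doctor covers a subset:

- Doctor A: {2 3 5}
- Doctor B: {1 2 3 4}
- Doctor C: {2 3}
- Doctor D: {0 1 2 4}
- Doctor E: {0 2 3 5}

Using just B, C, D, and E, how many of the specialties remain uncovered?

0

Union of B, C, D, E = {0, 1, 2, 3, 4, 5} — that's every specialty, so 0 are uncovered.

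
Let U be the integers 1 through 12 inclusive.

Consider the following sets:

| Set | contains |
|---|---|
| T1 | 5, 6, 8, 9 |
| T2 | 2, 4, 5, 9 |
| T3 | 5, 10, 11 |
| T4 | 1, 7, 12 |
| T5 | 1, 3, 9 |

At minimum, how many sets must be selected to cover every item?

T1 and T2 and T3 and T4 and T5 together: T1 ∪ T2 ∪ T3 ∪ T4 ∪ T5 = {1, 2, 3, 4, 5, 6, 7, 8, 9, 10, 11, 12} — every item is covered.
No 4 of the 5 sets cover everything (all 5 combinations miss at least one item), so 5 is optimal.

5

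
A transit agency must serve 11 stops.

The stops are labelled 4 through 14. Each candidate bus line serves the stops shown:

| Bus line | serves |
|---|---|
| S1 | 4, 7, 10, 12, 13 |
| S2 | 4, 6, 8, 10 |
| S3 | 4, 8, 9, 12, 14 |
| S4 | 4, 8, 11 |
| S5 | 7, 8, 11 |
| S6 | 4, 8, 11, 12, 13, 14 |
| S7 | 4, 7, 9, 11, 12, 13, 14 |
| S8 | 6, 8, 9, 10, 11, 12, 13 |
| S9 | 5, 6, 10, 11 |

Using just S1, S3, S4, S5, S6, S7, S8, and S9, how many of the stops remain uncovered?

0

Union of S1, S3, S4, S5, S6, S7, S8, S9 = {4, 5, 6, 7, 8, 9, 10, 11, 12, 13, 14} — that's every stop, so 0 are uncovered.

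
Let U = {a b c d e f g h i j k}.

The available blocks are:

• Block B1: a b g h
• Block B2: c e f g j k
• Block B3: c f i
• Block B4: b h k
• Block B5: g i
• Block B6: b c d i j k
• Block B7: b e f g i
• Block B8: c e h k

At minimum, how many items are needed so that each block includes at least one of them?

T = {b, i, k} meets every block (each contains at least one member of T), and |T| = 3.
No choice of 2 items meets every block, so 3 is the minimum.

3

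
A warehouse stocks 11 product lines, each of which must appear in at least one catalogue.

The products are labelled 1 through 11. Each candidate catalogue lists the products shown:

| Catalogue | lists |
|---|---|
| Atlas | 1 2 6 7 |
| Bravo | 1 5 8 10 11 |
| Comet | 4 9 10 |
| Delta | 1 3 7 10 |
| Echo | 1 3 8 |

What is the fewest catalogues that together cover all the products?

4

Atlas and Bravo and Comet and Echo together: Atlas ∪ Bravo ∪ Comet ∪ Echo = {1, 2, 3, 4, 5, 6, 7, 8, 9, 10, 11} — every product is covered.
No 3 of the 5 catalogues cover everything (all 10 combinations miss at least one product), so 4 is optimal.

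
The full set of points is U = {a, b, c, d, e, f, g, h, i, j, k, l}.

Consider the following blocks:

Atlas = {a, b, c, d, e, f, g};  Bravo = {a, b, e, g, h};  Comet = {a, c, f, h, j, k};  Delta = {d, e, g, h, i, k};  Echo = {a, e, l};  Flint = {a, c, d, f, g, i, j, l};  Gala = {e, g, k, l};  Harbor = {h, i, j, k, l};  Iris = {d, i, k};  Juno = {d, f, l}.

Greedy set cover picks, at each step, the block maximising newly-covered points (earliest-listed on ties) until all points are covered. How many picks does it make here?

Greedy: pick Flint (covers 8 new) → pick Bravo (covers 3 new) → pick Comet (covers 1 new). Total picks: 3.
(The true minimum cover uses only 2 blocks, so greedy is not optimal here.)

3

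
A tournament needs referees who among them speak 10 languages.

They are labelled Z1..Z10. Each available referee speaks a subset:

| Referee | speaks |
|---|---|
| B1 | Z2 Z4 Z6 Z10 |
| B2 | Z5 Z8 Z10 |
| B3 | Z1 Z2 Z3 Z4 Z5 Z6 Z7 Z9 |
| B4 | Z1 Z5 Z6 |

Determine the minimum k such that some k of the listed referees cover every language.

B2 and B3 together: B2 ∪ B3 = {Z1, Z2, Z3, Z4, Z5, Z6, Z7, Z8, Z9, Z10} — every language is covered.
No single referee has all 10 languages (the largest, B3, has 8), so 2 is optimal.

2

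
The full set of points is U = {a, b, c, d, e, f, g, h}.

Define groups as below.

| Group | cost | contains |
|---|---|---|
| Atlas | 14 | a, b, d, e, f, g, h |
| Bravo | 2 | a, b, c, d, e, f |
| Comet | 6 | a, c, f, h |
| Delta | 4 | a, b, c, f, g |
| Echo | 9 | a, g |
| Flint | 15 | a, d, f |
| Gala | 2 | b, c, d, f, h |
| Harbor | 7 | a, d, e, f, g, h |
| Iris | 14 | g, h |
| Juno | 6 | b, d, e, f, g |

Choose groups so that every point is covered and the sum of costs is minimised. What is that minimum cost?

Bravo, Delta, Gala together cover every point (Bravo ∪ Delta ∪ Gala = {a, b, c, d, e, f, g, h}); total cost 2 + 4 + 2 = 8.
No covering selection has total cost below 8.

8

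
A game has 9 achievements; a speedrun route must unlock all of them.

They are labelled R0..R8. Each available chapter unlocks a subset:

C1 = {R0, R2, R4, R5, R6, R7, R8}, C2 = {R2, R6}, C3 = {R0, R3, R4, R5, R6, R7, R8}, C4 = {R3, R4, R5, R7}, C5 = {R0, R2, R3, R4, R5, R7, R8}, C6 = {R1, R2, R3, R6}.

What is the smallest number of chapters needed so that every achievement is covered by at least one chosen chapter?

C5 and C6 together: C5 ∪ C6 = {R0, R1, R2, R3, R4, R5, R6, R7, R8} — every achievement is covered.
No single chapter has all 9 achievements (the largest, C1, has 7), so 2 is optimal.

2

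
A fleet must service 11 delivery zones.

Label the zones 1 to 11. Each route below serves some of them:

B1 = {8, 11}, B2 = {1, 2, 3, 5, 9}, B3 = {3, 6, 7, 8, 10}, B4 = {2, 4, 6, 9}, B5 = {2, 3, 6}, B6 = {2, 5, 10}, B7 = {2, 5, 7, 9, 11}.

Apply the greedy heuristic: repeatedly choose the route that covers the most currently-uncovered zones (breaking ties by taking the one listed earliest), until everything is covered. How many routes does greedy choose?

4

Greedy: pick B2 (covers 5 new) → pick B3 (covers 4 new) → pick B1 (covers 1 new) → pick B4 (covers 1 new). Total picks: 4.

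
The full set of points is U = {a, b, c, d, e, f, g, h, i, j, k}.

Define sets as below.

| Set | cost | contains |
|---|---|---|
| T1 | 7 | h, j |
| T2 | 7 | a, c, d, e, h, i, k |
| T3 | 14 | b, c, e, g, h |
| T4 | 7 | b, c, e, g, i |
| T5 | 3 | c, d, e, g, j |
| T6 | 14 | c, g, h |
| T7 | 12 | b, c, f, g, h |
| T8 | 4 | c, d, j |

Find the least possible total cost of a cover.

T2, T5, T7 together cover every point (T2 ∪ T5 ∪ T7 = {a, b, c, d, e, f, g, h, i, j, k}); total cost 7 + 3 + 12 = 22.
No covering selection has total cost below 22.

22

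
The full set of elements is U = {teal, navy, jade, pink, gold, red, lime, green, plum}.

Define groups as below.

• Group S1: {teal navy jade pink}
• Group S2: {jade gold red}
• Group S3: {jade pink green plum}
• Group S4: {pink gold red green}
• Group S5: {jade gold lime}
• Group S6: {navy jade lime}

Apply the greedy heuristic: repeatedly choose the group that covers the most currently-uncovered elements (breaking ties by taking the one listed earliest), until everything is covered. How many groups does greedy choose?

4

Greedy: pick S1 (covers 4 new) → pick S4 (covers 3 new) → pick S3 (covers 1 new) → pick S5 (covers 1 new). Total picks: 4.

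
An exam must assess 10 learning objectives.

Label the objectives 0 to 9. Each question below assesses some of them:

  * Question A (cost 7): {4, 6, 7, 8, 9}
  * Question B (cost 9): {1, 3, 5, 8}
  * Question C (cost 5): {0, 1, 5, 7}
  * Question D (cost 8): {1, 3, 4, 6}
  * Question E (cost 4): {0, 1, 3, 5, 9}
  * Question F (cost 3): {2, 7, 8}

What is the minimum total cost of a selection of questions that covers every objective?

A, E, F together cover every objective (A ∪ E ∪ F = {0, 1, 2, 3, 4, 5, 6, 7, 8, 9}); total cost 7 + 4 + 3 = 14.
No covering selection has total cost below 14.

14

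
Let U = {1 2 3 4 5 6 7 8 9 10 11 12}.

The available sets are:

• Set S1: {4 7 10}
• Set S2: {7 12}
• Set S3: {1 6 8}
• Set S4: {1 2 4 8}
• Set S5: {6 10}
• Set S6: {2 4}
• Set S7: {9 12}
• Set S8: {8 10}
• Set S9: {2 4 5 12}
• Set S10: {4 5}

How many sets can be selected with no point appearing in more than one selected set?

3

S5, S7, S10 are pairwise disjoint (S5={6,10}; S7={9,12}; S10={4,5}).
Every remaining set overlaps one of these, and no 4 of the listed sets are pairwise disjoint, so 3 is the maximum.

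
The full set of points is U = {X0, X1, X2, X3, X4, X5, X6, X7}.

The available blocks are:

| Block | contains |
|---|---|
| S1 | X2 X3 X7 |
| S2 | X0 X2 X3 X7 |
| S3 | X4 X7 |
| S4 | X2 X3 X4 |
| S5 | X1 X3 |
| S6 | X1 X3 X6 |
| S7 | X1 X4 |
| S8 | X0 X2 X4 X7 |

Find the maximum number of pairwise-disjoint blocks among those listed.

S3, S6 are pairwise disjoint (S3={X4,X7}; S6={X1,X3,X6}).
Every remaining block overlaps one of these, and no 3 of the listed blocks are pairwise disjoint, so 2 is the maximum.

2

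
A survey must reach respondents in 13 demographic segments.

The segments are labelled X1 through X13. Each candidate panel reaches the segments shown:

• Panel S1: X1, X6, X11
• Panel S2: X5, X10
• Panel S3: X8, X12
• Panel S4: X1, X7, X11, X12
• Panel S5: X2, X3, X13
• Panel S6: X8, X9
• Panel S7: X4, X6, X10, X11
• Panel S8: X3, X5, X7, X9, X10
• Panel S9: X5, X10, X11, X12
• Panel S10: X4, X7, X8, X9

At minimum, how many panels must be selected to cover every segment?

S1 and S5 and S9 and S10 together: S1 ∪ S5 ∪ S9 ∪ S10 = {X1, X2, X3, X4, X5, X6, X7, X8, X9, X10, X11, X12, X13} — every segment is covered.
Only S5 contains X2, so S5 is forced; the remaining 10 segments need at least 3 more panels (each remaining panel adds at most 4) — so at least 4 panels are needed, and 4 is optimal.

4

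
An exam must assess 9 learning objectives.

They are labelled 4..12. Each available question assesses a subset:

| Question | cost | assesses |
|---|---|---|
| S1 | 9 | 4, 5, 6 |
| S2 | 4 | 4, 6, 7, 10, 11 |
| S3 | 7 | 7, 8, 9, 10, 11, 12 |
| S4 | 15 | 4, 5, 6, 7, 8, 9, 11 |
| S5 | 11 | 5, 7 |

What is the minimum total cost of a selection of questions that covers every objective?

S1, S3 together cover every objective (S1 ∪ S3 = {4, 5, 6, 7, 8, 9, 10, 11, 12}); total cost 9 + 7 = 16.
The greedy pick S2, S3, S1 costs 20; no covering selection beats 16.

16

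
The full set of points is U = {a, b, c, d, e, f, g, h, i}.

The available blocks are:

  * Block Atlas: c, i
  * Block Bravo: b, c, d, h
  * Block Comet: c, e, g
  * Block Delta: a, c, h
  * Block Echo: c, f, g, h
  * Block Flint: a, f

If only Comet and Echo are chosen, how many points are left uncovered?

4

Union of Comet, Echo = {c, e, f, g, h}.
Not covered: a, b, d, i — 4 points.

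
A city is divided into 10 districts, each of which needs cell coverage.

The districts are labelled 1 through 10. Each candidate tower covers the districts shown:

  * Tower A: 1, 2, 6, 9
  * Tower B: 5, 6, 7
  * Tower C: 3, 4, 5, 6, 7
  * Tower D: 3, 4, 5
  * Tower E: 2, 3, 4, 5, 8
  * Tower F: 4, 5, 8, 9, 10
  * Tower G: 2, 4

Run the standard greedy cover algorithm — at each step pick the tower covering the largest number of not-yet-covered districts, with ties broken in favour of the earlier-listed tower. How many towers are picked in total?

Greedy: pick C (covers 5 new) → pick A (covers 3 new) → pick F (covers 2 new). Total picks: 3.

3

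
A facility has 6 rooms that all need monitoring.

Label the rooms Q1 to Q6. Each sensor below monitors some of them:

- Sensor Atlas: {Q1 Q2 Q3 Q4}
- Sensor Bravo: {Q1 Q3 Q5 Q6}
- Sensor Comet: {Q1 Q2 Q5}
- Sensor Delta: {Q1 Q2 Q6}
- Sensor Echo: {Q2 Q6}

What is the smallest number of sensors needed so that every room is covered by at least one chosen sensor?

2

Take {Atlas, Bravo}. Their union is {Q1, Q2, Q3, Q4, Q5, Q6}, which is all 6 rooms.
No single sensor has all 6 rooms (the largest, Atlas, has 4), so 2 is optimal.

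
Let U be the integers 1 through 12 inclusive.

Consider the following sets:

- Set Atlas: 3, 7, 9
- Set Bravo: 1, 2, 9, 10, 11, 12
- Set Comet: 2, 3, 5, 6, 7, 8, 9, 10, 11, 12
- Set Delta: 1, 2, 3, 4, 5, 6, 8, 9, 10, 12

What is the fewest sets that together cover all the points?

Take {Comet, Delta}. Their union is {1, 2, 3, 4, 5, 6, 7, 8, 9, 10, 11, 12}, which is all 12 points.
No single set has all 12 points (the largest, Comet, has 10), so 2 is optimal.

2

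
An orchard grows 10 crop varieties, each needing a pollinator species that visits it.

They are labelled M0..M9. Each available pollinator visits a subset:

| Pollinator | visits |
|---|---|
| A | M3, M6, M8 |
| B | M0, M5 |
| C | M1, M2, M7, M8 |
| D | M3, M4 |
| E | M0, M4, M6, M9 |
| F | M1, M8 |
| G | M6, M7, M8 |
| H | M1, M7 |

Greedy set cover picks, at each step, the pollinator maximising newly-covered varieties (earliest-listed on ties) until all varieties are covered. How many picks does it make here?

Greedy: pick C (covers 4 new) → pick E (covers 4 new) → pick A (covers 1 new) → pick B (covers 1 new). Total picks: 4.

4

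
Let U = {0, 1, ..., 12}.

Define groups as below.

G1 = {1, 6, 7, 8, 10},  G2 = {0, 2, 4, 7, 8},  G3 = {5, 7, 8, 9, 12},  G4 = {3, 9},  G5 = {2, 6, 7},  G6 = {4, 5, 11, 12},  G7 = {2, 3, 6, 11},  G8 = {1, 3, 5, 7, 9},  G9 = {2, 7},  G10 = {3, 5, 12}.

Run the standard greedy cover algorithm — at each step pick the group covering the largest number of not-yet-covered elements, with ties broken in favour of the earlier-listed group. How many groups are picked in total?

4

Greedy: pick G1 (covers 5 new) → pick G6 (covers 4 new) → pick G2 (covers 2 new) → pick G4 (covers 2 new). Total picks: 4.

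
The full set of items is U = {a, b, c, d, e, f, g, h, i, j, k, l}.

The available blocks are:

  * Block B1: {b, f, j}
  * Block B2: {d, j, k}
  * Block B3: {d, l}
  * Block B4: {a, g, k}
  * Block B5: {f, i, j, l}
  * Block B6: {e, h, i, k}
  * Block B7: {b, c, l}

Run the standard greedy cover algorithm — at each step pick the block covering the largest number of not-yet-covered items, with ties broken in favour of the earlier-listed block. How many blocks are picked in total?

Greedy: pick B5 (covers 4 new) → pick B4 (covers 3 new) → pick B6 (covers 2 new) → pick B7 (covers 2 new) → pick B2 (covers 1 new). Total picks: 5.

5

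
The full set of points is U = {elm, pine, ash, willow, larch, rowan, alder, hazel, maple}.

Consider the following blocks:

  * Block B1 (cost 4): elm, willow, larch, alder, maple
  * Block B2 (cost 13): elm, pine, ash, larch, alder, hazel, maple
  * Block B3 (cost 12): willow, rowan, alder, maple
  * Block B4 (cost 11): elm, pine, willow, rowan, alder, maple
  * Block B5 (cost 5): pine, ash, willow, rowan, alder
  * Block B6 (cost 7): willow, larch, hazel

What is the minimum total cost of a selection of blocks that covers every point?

B1, B5, B6 together cover every point (B1 ∪ B5 ∪ B6 = {elm, pine, ash, willow, larch, rowan, alder, hazel, maple}); total cost 4 + 5 + 7 = 16.
No covering selection has total cost below 16.

16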